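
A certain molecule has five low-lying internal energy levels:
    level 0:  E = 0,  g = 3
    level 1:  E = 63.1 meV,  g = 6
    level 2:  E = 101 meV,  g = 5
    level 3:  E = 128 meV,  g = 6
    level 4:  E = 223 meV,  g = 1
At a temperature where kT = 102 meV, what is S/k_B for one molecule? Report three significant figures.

Eᵢ/kT = 0, 0.61863, 0.99020, 1.2549, 2.1863.
Z = Σ gᵢe^(−Eᵢ/kT) = 3·e^(−0) + 6·e^(−0.61863) + 5·e^(−0.99020) + 6·e^(−1.2549) + 1·e^(−2.1863) = 3.0000 + 3.2321 + 1.8575 + 1.7106 + 0.11233 = 9.9125.
⟨E⟩ = Σ EᵢPᵢ = 64.117 meV.
S/k_B = ln Z + ⟨E⟩/kT = ln(9.9125) + 64.117/102 = 2.2938 + 0.62860 = 2.92.

2.92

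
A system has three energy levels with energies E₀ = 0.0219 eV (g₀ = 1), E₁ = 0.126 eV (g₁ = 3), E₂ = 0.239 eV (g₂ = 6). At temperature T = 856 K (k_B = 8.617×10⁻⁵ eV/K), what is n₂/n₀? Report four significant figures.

0.3162

k_BT = 8.617×10⁻⁵ × 856 K = 0.0737615 eV.
n₂/n₀ = (g₂/g₀) exp[−(E₂−E₀)/kT] = (6/1) × exp(−(0.2171 eV)/(0.0737615 eV)) = (6/1) × exp(-2.94327) = 0.3162.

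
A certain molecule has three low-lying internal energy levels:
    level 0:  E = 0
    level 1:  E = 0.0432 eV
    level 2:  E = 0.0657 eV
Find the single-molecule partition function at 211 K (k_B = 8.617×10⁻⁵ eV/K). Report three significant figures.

Z = 1.12

k_BT = 8.617×10⁻⁵ × 211 K = 0.018182 eV.
Eᵢ/kT = 0, 2.3760, 3.6135.
Z = Σ e^(−Eᵢ/kT) = e^(−0) + e^(−2.3760) + e^(−3.6135) = 1.0000 + 0.092922 + 0.026957 = 1.1199.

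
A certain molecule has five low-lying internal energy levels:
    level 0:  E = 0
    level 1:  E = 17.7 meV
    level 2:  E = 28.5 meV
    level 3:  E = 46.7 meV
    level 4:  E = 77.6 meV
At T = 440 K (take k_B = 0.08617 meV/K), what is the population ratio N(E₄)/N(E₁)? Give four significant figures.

k_BT = 0.08617 × 440 K = 37.9148 meV.
n₄/n₁ = exp[−(E₄−E₁)/kT] = exp(−(59.9 meV)/(37.9148 meV)) = exp(-1.57986) = 0.2060.

0.2060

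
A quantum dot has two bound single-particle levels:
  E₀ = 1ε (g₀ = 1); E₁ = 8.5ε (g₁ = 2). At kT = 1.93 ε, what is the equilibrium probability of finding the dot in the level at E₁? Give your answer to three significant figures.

0.0394

Eᵢ/kT = 0.51813, 4.4041.
Z = Σ gᵢe^(−Eᵢ/kT) = 1·e^(−0.51813) + 2·e^(−4.4041) = 0.59563 + 0.024454 = 0.62008.
P₁ = g₁ e^(−E₁/kT) / Z = 0.024454/0.62008 = 0.0394.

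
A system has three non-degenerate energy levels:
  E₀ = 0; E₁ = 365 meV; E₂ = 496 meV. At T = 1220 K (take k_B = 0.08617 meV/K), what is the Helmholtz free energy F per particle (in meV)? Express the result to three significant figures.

-4.12 meV

k_BT = 0.08617 × 1220 K = 105.13 meV.
Eᵢ/kT = 0, 3.4719, 4.7180.
Z = Σ e^(−Eᵢ/kT) = e^(−0) + e^(−3.4719) + e^(−4.7180) = 1.0000 + 0.031058 + 0.0089330 = 1.0400.
F = −kT ln Z = −105.13 × ln(1.0400) = −105.13 × 0.039221 = -4.12 meV.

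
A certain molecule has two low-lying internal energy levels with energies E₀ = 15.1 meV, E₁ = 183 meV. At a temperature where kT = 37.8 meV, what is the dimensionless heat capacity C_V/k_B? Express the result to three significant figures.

Eᵢ/kT = 0.39947, 4.8413.
Z = Σ e^(−Eᵢ/kT) = e^(−0.39947) + e^(−4.8413) = 0.67068 + 0.0078968 = 0.67858.
⟨E⟩ = 17.054 meV, ⟨E²⟩ = 615.08 meV².
C_V/k_B = (⟨E²⟩ − ⟨E⟩²)/(kT)² = (615.08 − 290.84)/1428.8 = 0.227.

0.227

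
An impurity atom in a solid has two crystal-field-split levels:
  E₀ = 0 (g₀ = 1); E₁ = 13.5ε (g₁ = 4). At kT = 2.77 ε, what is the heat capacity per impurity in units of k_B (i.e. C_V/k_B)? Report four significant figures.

0.6839

Eᵢ/kT = 0, 4.87365.
Z = Σ gᵢe^(−Eᵢ/kT) = 1·e^(−0) + 4·e^(−4.87365) = 1.00000 + 0.0305816 = 1.03058.
⟨E⟩ = 0.400601 ε, ⟨E²⟩ = 5.40812 ε².
C_V/k_B = (⟨E²⟩ − ⟨E⟩²)/(kT)² = (5.40812 − 0.160481)/7.67290 = 0.6839.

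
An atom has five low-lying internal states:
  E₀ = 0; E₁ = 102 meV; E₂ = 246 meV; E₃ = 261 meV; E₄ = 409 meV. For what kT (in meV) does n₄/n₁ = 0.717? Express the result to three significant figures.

n₄/n₁ = exp[−(E₄−E₁)/kT] = 0.717.
⇒ (E₄−E₁)/kT = ln(1/0.717) = ln(1.3947) = 0.33268.
kT = 307 meV / 0.33268 = 923 meV.

923 meV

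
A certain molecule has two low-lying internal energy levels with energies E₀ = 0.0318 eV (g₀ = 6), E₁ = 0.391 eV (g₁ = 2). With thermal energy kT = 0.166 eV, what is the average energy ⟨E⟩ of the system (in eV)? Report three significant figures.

Eᵢ/kT = 0.19157, 2.3554.
Z = Σ gᵢe^(−Eᵢ/kT) = 6·e^(−0.19157) + 2·e^(−2.3554) = 4.9540 + 0.18971 = 5.1437.
⟨E⟩ = Σ Eᵢ gᵢe^(−Eᵢ/kT) / Z = (0.0318·4.9540 + 0.391·0.18971) / 5.1437 = 0.0450 eV.

0.0450 eV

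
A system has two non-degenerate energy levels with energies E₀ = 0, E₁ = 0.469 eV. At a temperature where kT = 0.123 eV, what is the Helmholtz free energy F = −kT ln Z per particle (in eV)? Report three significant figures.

Eᵢ/kT = 0, 3.8130.
Z = Σ e^(−Eᵢ/kT) = e^(−0) + e^(−3.8130) = 1.0000 + 0.022082 = 1.0221.
F = −kT ln Z = −0.123 × ln(1.0221) = −0.123 × 0.021859 = -0.00269 eV.

-0.00269 eV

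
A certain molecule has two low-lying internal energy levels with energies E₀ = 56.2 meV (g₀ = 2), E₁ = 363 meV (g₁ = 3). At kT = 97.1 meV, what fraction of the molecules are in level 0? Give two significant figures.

Eᵢ/kT = 0.5788, 3.738.
Z = Σ gᵢe^(−Eᵢ/kT) = 2·e^(−0.5788) + 3·e^(−3.738) = 1.121 + 0.07140 = 1.192.
P₀ = g₀ e^(−E₀/kT) / Z = 1.121/1.192 = 0.94.

0.94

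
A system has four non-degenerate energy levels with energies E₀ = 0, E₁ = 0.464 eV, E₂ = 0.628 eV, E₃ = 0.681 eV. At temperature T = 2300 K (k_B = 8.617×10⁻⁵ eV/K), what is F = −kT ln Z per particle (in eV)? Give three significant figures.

k_BT = 8.617×10⁻⁵ × 2300 K = 0.19819 eV.
Eᵢ/kT = 0, 2.3412, 3.1687, 3.4361.
Z = Σ e^(−Eᵢ/kT) = e^(−0) + e^(−2.3412) + e^(−3.1687) + e^(−3.4361) = 1.0000 + 0.096212 + 0.042058 + 0.032190 = 1.1705.
F = −kT ln Z = −0.19819 × ln(1.1705) = −0.19819 × 0.15743 = -0.0312 eV.

-0.0312 eV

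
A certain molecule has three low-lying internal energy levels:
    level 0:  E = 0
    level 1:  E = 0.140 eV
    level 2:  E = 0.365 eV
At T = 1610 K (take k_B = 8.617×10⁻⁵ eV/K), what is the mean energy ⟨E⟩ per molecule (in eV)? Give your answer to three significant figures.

0.0538 eV

k_BT = 8.617×10⁻⁵ × 1610 K = 0.13873 eV.
Eᵢ/kT = 0, 1.0092, 2.6310.
Z = Σ e^(−Eᵢ/kT) = e^(−0) + e^(−1.0092) + e^(−2.6310) = 1.0000 + 0.36451 + 0.072006 = 1.4365.
⟨E⟩ = Σ Eᵢ e^(−Eᵢ/kT) / Z = (0·1.0000 + 0.140·0.36451 + 0.365·0.072006) / 1.4365 = 0.0538 eV.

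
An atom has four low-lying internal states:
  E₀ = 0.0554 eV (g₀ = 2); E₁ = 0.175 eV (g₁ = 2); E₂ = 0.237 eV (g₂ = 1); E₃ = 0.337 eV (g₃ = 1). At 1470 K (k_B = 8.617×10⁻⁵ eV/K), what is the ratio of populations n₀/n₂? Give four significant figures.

k_BT = 8.617×10⁻⁵ × 1470 K = 0.126670 eV.
n₀/n₂ = (g₀/g₂) exp[−(E₀−E₂)/kT] = (2/1) × exp(−(-0.1816 eV)/(0.126670 eV)) = (2/1) × exp(1.43365) = 8.388.

8.388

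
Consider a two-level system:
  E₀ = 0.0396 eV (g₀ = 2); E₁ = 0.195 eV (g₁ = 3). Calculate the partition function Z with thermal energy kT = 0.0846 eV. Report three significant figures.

Z = 1.55

Eᵢ/kT = 0.46809, 2.3050.
Z = Σ gᵢe^(−Eᵢ/kT) = 2·e^(−0.46809) + 3·e^(−2.3050) = 1.2524 + 0.29928 = 1.5517.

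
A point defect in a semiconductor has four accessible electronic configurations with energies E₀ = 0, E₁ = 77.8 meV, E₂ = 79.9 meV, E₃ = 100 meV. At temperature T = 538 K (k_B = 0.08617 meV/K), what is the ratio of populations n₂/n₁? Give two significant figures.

0.96

k_BT = 0.08617 × 538 K = 46.36 meV.
n₂/n₁ = exp[−(E₂−E₁)/kT] = exp(−(2.1 meV)/(46.36 meV)) = exp(-0.04530) = 0.96.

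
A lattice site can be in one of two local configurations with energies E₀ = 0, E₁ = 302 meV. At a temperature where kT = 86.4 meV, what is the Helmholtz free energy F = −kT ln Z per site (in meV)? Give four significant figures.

Eᵢ/kT = 0, 3.49537.
Z = Σ e^(−Eᵢ/kT) = e^(−0) + e^(−3.49537) = 1.00000 + 0.0303375 = 1.03034.
F = −kT ln Z = −86.4 × ln(1.03034) = −86.4 × 0.0298888 = -2.582 meV.

-2.582 meV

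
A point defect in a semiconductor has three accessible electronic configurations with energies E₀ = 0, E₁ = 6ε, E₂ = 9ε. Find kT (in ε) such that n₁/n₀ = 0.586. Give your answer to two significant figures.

n₁/n₀ = exp[−(E₁−E₀)/kT] = 0.586.
⇒ (E₁−E₀)/kT = ln(1/0.586) = ln(1.706) = 0.5342.
kT = 6ε / 0.5342 = 11 ε.

11 ε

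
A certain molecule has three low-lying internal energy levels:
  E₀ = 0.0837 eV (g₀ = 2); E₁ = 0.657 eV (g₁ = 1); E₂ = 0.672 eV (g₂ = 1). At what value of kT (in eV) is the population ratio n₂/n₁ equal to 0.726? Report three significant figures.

n₂/n₁ = (g₂/g₁) exp[−(E₂−E₁)/kT] = 0.726.
⇒ (E₂−E₁)/kT = ln((1/1)/0.726) = ln(1.3774) = 0.32020.
kT = 0.015 eV / 0.32020 = 0.0468 eV.

0.0468 eV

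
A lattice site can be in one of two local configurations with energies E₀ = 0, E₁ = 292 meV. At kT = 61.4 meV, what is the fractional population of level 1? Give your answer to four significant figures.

Eᵢ/kT = 0, 4.75570.
Z = Σ e^(−Eᵢ/kT) = e^(−0) + e^(−4.75570) = 1.00000 + 0.00860252 = 1.00860.
P₁ = e^(−E₁/kT) / Z = 0.00860252/1.00860 = 0.008529.

0.008529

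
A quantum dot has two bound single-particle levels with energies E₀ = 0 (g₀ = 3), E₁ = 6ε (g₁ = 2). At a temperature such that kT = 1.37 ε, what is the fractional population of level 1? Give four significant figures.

Eᵢ/kT = 0, 4.37956.
Z = Σ gᵢe^(−Eᵢ/kT) = 3·e^(−0) + 2·e^(−4.37956) = 3.00000 + 0.0250617 = 3.02506.
P₁ = g₁ e^(−E₁/kT) / Z = 0.0250617/3.02506 = 0.008285.

0.008285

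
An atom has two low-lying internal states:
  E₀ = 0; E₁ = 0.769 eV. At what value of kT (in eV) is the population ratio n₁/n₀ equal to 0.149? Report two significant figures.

n₁/n₀ = exp[−(E₁−E₀)/kT] = 0.149.
⇒ (E₁−E₀)/kT = ln(1/0.149) = ln(6.711) = 1.904.
kT = 0.769 eV / 1.904 = 0.40 eV.

0.40 eV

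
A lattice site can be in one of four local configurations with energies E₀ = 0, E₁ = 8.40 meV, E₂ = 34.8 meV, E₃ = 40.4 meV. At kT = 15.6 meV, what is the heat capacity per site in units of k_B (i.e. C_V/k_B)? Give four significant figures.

Eᵢ/kT = 0, 0.538462, 2.23077, 2.58974.
Z = Σ e^(−Eᵢ/kT) = e^(−0) + e^(−0.538462) + e^(−2.23077) + e^(−2.58974) = 1.00000 + 0.583645 + 0.107446 + 0.0750395 = 1.76613.
⟨E⟩ = 6.60956 meV, ⟨E²⟩ = 166.341 meV².
C_V/k_B = (⟨E²⟩ − ⟨E⟩²)/(kT)² = (166.341 − 43.6863)/243.360 = 0.5040.

0.5040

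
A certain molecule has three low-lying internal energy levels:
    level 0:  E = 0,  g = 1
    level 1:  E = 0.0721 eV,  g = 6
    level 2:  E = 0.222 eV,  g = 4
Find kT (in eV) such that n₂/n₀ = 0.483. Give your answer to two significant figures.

0.11 eV

n₂/n₀ = (g₂/g₀) exp[−(E₂−E₀)/kT] = 0.483.
⇒ (E₂−E₀)/kT = ln((4/1)/0.483) = ln(8.282) = 2.114.
kT = 0.222 eV / 2.114 = 0.11 eV.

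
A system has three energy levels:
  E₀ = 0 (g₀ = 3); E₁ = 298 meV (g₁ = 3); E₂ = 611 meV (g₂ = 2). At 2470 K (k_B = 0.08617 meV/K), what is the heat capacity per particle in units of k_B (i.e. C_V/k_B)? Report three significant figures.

k_BT = 0.08617 × 2470 K = 212.84 meV.
Eᵢ/kT = 0, 1.4001, 2.8707.
Z = Σ gᵢe^(−Eᵢ/kT) = 3·e^(−0) + 3·e^(−1.4001) + 2·e^(−2.8707) = 3.0000 + 0.73972 + 0.11332 = 3.8530.
⟨E⟩ = 75.182 meV, ⟨E²⟩ = 28029 meV².
C_V/k_B = (⟨E²⟩ − ⟨E⟩²)/(kT)² = (28029 − 5652.3)/45301 = 0.494.

0.494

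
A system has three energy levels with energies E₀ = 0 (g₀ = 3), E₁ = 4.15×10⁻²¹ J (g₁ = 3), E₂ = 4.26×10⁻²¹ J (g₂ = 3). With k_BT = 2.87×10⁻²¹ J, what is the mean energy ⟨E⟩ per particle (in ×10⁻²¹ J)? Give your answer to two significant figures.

1.3 ×10⁻²¹ J

Eᵢ/kT = 0, 1.446, 1.484.
Z = Σ gᵢe^(−Eᵢ/kT) = 3·e^(−0) + 3·e^(−1.446) + 3·e^(−1.484) = 3.000 + 0.7065 + 0.6802 = 4.387.
⟨E⟩ = Σ Eᵢ gᵢe^(−Eᵢ/kT) / Z = (0·3.000 + 4.15·0.7065 + 4.26·0.6802) / 4.387 = 1.3 ×10⁻²¹ J.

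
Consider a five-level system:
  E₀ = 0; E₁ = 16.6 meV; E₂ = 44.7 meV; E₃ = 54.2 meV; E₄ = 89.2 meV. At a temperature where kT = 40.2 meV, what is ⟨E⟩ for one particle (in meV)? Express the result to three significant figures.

21.0 meV

Eᵢ/kT = 0, 0.41294, 1.1119, 1.3483, 2.2189.
Z = Σ e^(−Eᵢ/kT) = e^(−0) + e^(−0.41294) + e^(−1.1119) + e^(−1.3483) + e^(−2.2189) = 1.0000 + 0.66170 + 0.32893 + 0.25968 + 0.10873 = 2.3590.
⟨E⟩ = Σ Eᵢ e^(−Eᵢ/kT) / Z = (0·1.0000 + 16.6·0.66170 + 44.7·0.32893 + 54.2·0.25968 + 89.2·0.10873) / 2.3590 = 21.0 meV.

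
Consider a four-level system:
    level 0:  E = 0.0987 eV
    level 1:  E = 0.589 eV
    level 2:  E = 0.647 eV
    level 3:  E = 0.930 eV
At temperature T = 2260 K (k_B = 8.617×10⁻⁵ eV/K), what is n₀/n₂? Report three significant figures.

16.7

k_BT = 8.617×10⁻⁵ × 2260 K = 0.19474 eV.
n₀/n₂ = exp[−(E₀−E₂)/kT] = exp(−(-0.5483 eV)/(0.19474 eV)) = exp(2.8155) = 16.7.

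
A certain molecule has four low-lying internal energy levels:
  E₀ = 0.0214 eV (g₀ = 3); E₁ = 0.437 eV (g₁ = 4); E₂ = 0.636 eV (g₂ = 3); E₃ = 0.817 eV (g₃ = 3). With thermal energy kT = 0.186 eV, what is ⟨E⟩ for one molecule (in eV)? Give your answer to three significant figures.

0.0993 eV

Eᵢ/kT = 0.11505, 2.3495, 3.4194, 4.3925.
Z = Σ gᵢe^(−Eᵢ/kT) = 3·e^(−0.11505) + 4·e^(−2.3495) + 3·e^(−3.4194) + 3·e^(−4.3925) = 2.6740 + 0.38167 + 0.098196 + 0.037109 = 3.1910.
⟨E⟩ = Σ Eᵢ gᵢe^(−Eᵢ/kT) / Z = (0.0214·2.6740 + 0.437·0.38167 + 0.636·0.098196 + 0.817·0.037109) / 3.1910 = 0.0993 eV.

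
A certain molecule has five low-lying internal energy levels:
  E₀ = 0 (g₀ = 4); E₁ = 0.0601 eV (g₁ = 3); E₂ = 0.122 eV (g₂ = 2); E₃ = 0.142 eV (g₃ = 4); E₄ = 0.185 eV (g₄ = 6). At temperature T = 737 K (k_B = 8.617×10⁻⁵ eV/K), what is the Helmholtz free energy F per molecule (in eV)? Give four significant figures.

k_BT = 8.617×10⁻⁵ × 737 K = 0.0635073 eV.
Eᵢ/kT = 0, 0.946348, 1.92104, 2.23596, 2.91305.
Z = Σ gᵢe^(−Eᵢ/kT) = 4·e^(−0) + 3·e^(−0.946348) + 2·e^(−1.92104) + 4·e^(−2.23596) + 6·e^(−2.91305) = 4.00000 + 1.16447 + 0.292909 + 0.427558 + 0.325859 = 6.21080.
F = −kT ln Z = −0.0635073 × ln(6.21080) = −0.0635073 × 1.82629 = -0.1160 eV.

-0.1160 eV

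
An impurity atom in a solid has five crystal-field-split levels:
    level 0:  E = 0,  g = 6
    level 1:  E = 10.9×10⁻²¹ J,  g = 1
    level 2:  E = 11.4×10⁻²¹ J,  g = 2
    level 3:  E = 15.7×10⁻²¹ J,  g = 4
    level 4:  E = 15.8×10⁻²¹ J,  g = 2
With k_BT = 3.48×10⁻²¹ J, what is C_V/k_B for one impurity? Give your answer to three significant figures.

Eᵢ/kT = 0, 3.1322, 3.2759, 4.5115, 4.5402.
Z = Σ gᵢe^(−Eᵢ/kT) = 6·e^(−0) + 1·e^(−3.1322) + 2·e^(−3.2759) + 4·e^(−4.5115) + 2·e^(−4.5402) = 6.0000 + 0.043622 + 0.075566 + 0.043928 + 0.021343 = 6.1845.
⟨E⟩ = 0.38222, ⟨E²⟩ = 5.0383.
C_V/k_B = (⟨E²⟩ − ⟨E⟩²)/(kT)² = (5.0383 − 0.14609)/12.110 = 0.404.

0.404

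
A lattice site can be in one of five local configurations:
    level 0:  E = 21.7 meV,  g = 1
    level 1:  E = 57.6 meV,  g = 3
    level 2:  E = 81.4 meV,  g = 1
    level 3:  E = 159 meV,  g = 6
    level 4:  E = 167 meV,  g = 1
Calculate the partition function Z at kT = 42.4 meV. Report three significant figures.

Eᵢ/kT = 0.51179, 1.3585, 1.9198, 3.7500, 3.9387.
Z = Σ gᵢe^(−Eᵢ/kT) = 1·e^(−0.51179) + 3·e^(−1.3585) + 1·e^(−1.9198) + 6·e^(−3.7500) + 1·e^(−3.9387) = 0.59942 + 0.77114 + 0.14664 + 0.14111 + 0.019474 = 1.6778.

Z = 1.68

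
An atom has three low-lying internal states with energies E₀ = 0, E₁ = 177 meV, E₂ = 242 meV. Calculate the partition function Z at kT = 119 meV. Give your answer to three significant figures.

Z = 1.36

Eᵢ/kT = 0, 1.4874, 2.0336.
Z = Σ e^(−Eᵢ/kT) = e^(−0) + e^(−1.4874) + e^(−2.0336) = 1.0000 + 0.22596 + 0.13086 = 1.3568.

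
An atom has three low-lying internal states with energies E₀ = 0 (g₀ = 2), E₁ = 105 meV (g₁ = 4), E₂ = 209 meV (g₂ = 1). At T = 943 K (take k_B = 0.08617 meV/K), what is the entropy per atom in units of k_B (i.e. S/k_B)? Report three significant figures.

1.66

k_BT = 0.08617 × 943 K = 81.258 meV.
Eᵢ/kT = 0, 1.2922, 2.5721.
Z = Σ gᵢe^(−Eᵢ/kT) = 2·e^(−0) + 4·e^(−1.2922) + 1·e^(−2.5721) = 2.0000 + 1.0987 + 0.076375 = 3.1751.
⟨E⟩ = Σ EᵢPᵢ = 41.361 meV.
S/k_B = ln Z + ⟨E⟩/kT = ln(3.1751) + 41.361/81.258 = 1.1553 + 0.50901 = 1.66.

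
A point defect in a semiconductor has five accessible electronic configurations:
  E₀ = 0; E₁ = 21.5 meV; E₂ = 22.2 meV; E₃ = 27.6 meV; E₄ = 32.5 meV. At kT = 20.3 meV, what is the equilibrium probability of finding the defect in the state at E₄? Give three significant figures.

0.0942

Eᵢ/kT = 0, 1.0591, 1.0936, 1.3596, 1.6010.
Z = Σ e^(−Eᵢ/kT) = e^(−0) + e^(−1.0591) + e^(−1.0936) + e^(−1.3596) + e^(−1.6010) = 1.0000 + 0.34677 + 0.33501 + 0.25676 + 0.20169 = 2.1402.
P₄ = e^(−E₄/kT) / Z = 0.20169/2.1402 = 0.0942.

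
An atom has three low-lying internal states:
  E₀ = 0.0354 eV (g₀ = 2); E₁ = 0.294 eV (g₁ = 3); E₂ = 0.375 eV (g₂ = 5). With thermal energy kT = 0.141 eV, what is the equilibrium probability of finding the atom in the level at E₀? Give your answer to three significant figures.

0.683

Eᵢ/kT = 0.25106, 2.0851, 2.6596.
Z = Σ gᵢe^(−Eᵢ/kT) = 2·e^(−0.25106) + 3·e^(−2.0851) + 5·e^(−2.6596) = 1.5560 + 0.37288 + 0.34988 = 2.2788.
P₀ = g₀ e^(−E₀/kT) / Z = 1.5560/2.2788 = 0.683.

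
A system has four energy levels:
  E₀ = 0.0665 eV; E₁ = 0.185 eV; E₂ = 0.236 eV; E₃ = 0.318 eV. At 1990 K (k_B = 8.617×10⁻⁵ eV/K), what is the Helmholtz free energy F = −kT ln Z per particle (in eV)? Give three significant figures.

k_BT = 8.617×10⁻⁵ × 1990 K = 0.17148 eV.
Eᵢ/kT = 0.38780, 1.0788, 1.3763, 1.8544.
Z = Σ e^(−Eᵢ/kT) = e^(−0.38780) + e^(−1.0788) + e^(−1.3763) + e^(−1.8544) = 0.67855 + 0.34000 + 0.25251 + 0.15655 = 1.4276.
F = −kT ln Z = −0.17148 × ln(1.4276) = −0.17148 × 0.35599 = -0.0610 eV.

-0.0610 eV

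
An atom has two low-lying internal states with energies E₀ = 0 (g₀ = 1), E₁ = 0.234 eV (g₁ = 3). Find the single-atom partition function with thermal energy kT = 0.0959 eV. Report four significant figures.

Z = 1.261

Eᵢ/kT = 0, 2.44004.
Z = Σ gᵢe^(−Eᵢ/kT) = 1·e^(−0) + 3·e^(−2.44004) = 1.00000 + 0.261472 = 1.26147.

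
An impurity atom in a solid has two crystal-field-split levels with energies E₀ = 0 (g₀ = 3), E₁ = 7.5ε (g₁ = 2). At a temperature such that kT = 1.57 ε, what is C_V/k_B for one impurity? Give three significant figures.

0.127

Eᵢ/kT = 0, 4.7771.
Z = Σ gᵢe^(−Eᵢ/kT) = 3·e^(−0) + 2·e^(−4.7771) = 3.0000 + 0.016841 = 3.0168.
⟨E⟩ = 0.041868 ε, ⟨E²⟩ = 0.31401 ε².
C_V/k_B = (⟨E²⟩ − ⟨E⟩²)/(kT)² = (0.31401 − 0.0017529)/2.4649 = 0.127.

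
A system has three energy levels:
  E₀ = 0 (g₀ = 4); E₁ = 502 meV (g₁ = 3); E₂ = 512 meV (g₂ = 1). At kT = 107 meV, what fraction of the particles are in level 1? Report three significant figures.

Eᵢ/kT = 0, 4.6916, 4.7850.
Z = Σ gᵢe^(−Eᵢ/kT) = 4·e^(−0) + 3·e^(−4.6916) + 1·e^(−4.7850) = 4.0000 + 0.027516 + 0.0083541 = 4.0359.
P₁ = g₁ e^(−E₁/kT) / Z = 0.027516/4.0359 = 0.00682.

0.00682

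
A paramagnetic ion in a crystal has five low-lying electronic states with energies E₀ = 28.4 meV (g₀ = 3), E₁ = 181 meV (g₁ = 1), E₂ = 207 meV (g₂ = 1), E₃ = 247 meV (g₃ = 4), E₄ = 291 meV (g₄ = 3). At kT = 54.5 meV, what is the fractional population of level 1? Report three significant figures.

0.0190

Eᵢ/kT = 0.52110, 3.3211, 3.7982, 4.5321, 5.3394.
Z = Σ gᵢe^(−Eᵢ/kT) = 3·e^(−0.52110) + 1·e^(−3.3211) + 1·e^(−3.7982) + 4·e^(−4.5321) + 3·e^(−5.3394) = 1.7816 + 0.036113 + 0.022411 + 0.043032 + 0.014396 = 1.8976.
P₁ = g₁ e^(−E₁/kT) / Z = 0.036113/1.8976 = 0.0190.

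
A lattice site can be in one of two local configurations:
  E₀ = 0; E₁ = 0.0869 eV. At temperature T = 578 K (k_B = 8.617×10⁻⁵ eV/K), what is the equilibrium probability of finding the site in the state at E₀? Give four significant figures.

0.8513

k_BT = 8.617×10⁻⁵ × 578 K = 0.0498063 eV.
Eᵢ/kT = 0, 1.74476.
Z = Σ e^(−Eᵢ/kT) = e^(−0) + e^(−1.74476) = 1.00000 + 0.174687 = 1.17469.
P₀ = e^(−E₀/kT) / Z = 1.00000/1.17469 = 0.8513.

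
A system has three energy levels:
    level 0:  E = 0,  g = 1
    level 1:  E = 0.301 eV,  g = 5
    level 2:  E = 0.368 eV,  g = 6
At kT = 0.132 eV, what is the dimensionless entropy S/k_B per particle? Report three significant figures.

1.80

Eᵢ/kT = 0, 2.2803, 2.7879.
Z = Σ gᵢe^(−Eᵢ/kT) = 1·e^(−0) + 5·e^(−2.2803) + 6·e^(−2.7879) = 1.0000 + 0.51127 + 0.36930 = 1.8806.
⟨E⟩ = Σ EᵢPᵢ = 0.15410 eV.
S/k_B = ln Z + ⟨E⟩/kT = ln(1.8806) + 0.15410/0.132 = 0.63159 + 1.1674 = 1.80.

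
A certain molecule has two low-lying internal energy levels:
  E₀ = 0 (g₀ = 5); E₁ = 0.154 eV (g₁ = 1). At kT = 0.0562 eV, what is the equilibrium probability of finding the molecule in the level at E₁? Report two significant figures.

0.013

Eᵢ/kT = 0, 2.740.
Z = Σ gᵢe^(−Eᵢ/kT) = 5·e^(−0) + 1·e^(−2.740) = 5.000 + 0.06457 = 5.065.
P₁ = g₁ e^(−E₁/kT) / Z = 0.06457/5.065 = 0.013.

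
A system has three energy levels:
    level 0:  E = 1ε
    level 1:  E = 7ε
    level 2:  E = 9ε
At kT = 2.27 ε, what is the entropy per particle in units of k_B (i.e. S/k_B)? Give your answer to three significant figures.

0.361

Eᵢ/kT = 0.44053, 3.0837, 3.9648.
Z = Σ e^(−Eᵢ/kT) = e^(−0.44053) + e^(−3.0837) + e^(−3.9648) = 0.64370 + 0.045790 + 0.018972 = 0.70846.
⟨E⟩ = Σ EᵢPᵢ = 1.6020 ε.
S/k_B = ln Z + ⟨E⟩/kT = ln(0.70846) + 1.6020/2.27 = -0.34466 + 0.70573 = 0.361.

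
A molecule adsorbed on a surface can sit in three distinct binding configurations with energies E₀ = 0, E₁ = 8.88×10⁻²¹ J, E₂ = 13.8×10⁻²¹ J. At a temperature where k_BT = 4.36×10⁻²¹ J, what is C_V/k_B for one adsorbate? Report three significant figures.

Eᵢ/kT = 0, 2.0367, 3.1651.
Z = Σ e^(−Eᵢ/kT) = e^(−0) + e^(−2.0367) + e^(−3.1651) = 1.0000 + 0.13046 + 0.042210 = 1.1727.
⟨E⟩ = 1.4846, ⟨E²⟩ = 15.627.
C_V/k_B = (⟨E²⟩ − ⟨E⟩²)/(kT)² = (15.627 − 2.2040)/19.010 = 0.706.

0.706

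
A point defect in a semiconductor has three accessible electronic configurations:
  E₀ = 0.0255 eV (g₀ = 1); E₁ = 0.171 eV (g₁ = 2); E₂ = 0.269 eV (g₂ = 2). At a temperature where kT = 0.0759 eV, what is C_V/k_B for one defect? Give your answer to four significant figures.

Eᵢ/kT = 0.335968, 2.25296, 3.54414.
Z = Σ gᵢe^(−Eᵢ/kT) = 1·e^(−0.335968) + 2·e^(−2.25296) + 2·e^(−3.54414) = 0.714646 + 0.210175 + 0.0577869 = 0.982608.
⟨E⟩ = 0.0709419 eV, ⟨E²⟩ = 0.0109830 eV².
C_V/k_B = (⟨E²⟩ − ⟨E⟩²)/(kT)² = (0.0109830 − 0.00503275)/0.00576081 = 1.033.

1.033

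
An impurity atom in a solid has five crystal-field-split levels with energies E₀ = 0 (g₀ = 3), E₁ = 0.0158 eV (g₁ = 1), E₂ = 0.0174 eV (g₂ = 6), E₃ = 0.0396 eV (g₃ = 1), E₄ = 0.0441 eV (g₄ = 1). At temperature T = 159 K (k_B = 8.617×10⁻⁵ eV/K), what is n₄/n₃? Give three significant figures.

k_BT = 8.617×10⁻⁵ × 159 K = 0.013701 eV.
n₄/n₃ = (g₄/g₃) exp[−(E₄−E₃)/kT] = (1/1) × exp(−(0.0045 eV)/(0.013701 eV)) = (1/1) × exp(-0.32844) = 0.720.

0.720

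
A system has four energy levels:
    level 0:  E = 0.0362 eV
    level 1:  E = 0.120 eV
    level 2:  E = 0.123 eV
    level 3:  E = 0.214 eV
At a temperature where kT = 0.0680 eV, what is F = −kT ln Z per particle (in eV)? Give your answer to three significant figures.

0.00240 eV

Eᵢ/kT = 0.53235, 1.7647, 1.8088, 3.1471.
Z = Σ e^(−Eᵢ/kT) = e^(−0.53235) + e^(−1.7647) + e^(−1.8088) + e^(−3.1471) = 0.58722 + 0.17124 + 0.16385 + 0.042977 = 0.96529.
F = −kT ln Z = −0.0680 × ln(0.96529) = −0.0680 × -0.035327 = 0.00240 eV.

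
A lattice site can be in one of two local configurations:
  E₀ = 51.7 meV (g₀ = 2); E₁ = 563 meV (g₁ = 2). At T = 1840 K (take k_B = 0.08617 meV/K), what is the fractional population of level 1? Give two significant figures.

k_BT = 0.08617 × 1840 K = 158.6 meV.
Eᵢ/kT = 0.3260, 3.550.
Z = Σ gᵢe^(−Eᵢ/kT) = 2·e^(−0.3260) + 2·e^(−3.550) = 1.444 + 0.05745 = 1.501.
P₁ = g₁ e^(−E₁/kT) / Z = 0.05745/1.501 = 0.038.

0.038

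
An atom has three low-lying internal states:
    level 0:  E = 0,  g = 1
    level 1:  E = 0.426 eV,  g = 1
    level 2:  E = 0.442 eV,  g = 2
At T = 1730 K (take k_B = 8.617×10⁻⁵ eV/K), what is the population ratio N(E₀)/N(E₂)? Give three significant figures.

k_BT = 8.617×10⁻⁵ × 1730 K = 0.14907 eV.
n₀/n₂ = (g₀/g₂) exp[−(E₀−E₂)/kT] = (1/2) × exp(−(-0.442 eV)/(0.14907 eV)) = (1/2) × exp(2.9650) = 9.70.

9.70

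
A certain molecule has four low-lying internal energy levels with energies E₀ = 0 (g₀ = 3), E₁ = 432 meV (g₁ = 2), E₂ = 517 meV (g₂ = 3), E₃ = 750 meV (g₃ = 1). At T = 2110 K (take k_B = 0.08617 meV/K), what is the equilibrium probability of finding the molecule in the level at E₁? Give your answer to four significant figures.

0.05504

k_BT = 0.08617 × 2110 K = 181.819 meV.
Eᵢ/kT = 0, 2.37599, 2.84349, 4.12498.
Z = Σ gᵢe^(−Eᵢ/kT) = 3·e^(−0) + 2·e^(−2.37599) + 3·e^(−2.84349) + 1·e^(−4.12498) = 3.00000 + 0.185845 + 0.174666 + 0.0161638 = 3.37667.
P₁ = g₁ e^(−E₁/kT) / Z = 0.185845/3.37667 = 0.05504.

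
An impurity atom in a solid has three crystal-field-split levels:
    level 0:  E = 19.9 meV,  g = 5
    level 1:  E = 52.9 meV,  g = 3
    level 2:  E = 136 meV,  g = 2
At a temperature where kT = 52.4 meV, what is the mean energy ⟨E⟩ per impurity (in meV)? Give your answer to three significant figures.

Eᵢ/kT = 0.37977, 1.0095, 2.5954.
Z = Σ gᵢe^(−Eᵢ/kT) = 5·e^(−0.37977) + 3·e^(−1.0095) + 2·e^(−2.5954) = 3.4201 + 1.0932 + 0.14923 = 4.6625.
⟨E⟩ = Σ Eᵢ gᵢe^(−Eᵢ/kT) / Z = (19.9·3.4201 + 52.9·1.0932 + 136·0.14923) / 4.6625 = 31.4 meV.

31.4 meV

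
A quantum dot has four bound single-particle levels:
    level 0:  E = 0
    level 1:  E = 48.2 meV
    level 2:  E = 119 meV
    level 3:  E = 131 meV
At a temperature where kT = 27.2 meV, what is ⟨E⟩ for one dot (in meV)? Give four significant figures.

Eᵢ/kT = 0, 1.77206, 4.37500, 4.81618.
Z = Σ e^(−Eᵢ/kT) = e^(−0) + e^(−1.77206) + e^(−4.37500) + e^(−4.81618) = 1.00000 + 0.169982 + 0.0125881 + 0.00809766 = 1.19067.
⟨E⟩ = Σ Eᵢ e^(−Eᵢ/kT) / Z = (0·1.00000 + 48.2·0.169982 + 119·0.0125881 + 131·0.00809766) / 1.19067 = 9.030 meV.

9.030 meV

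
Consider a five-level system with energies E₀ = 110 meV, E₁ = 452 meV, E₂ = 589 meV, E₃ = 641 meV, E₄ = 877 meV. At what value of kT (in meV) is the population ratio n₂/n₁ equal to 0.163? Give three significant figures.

n₂/n₁ = exp[−(E₂−E₁)/kT] = 0.163.
⇒ (E₂−E₁)/kT = ln(1/0.163) = ln(6.1350) = 1.8140.
kT = 137 meV / 1.8140 = 75.5 meV.

75.5 meV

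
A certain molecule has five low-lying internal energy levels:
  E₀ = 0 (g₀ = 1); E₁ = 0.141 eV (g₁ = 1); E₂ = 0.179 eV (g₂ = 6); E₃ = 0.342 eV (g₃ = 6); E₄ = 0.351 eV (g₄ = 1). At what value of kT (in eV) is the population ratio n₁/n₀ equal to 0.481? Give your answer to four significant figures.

n₁/n₀ = (g₁/g₀) exp[−(E₁−E₀)/kT] = 0.481.
⇒ (E₁−E₀)/kT = ln((1/1)/0.481) = ln(2.07900) = 0.731887.
kT = 0.141 eV / 0.731887 = 0.1927 eV.

0.1927 eV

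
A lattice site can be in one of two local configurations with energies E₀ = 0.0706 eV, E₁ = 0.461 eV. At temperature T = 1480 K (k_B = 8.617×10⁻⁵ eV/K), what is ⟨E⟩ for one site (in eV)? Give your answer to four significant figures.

0.08807 eV

k_BT = 8.617×10⁻⁵ × 1480 K = 0.127532 eV.
Eᵢ/kT = 0.553587, 3.61478.
Z = Σ e^(−Eᵢ/kT) = e^(−0.553587) + e^(−3.61478) = 0.574884 + 0.0269228 = 0.601807.
⟨E⟩ = Σ Eᵢ e^(−Eᵢ/kT) / Z = (0.0706·0.574884 + 0.461·0.0269228) / 0.601807 = 0.08807 eV.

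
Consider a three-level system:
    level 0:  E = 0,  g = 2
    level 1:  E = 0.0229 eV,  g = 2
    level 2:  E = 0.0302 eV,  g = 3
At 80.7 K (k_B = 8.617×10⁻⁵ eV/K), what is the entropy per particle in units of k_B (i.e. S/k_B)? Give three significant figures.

0.944

k_BT = 8.617×10⁻⁵ × 80.7 K = 0.0069539 eV.
Eᵢ/kT = 0, 3.2931, 4.3429.
Z = Σ gᵢe^(−Eᵢ/kT) = 2·e^(−0) + 2·e^(−3.2931) + 3·e^(−4.3429) = 2.0000 + 0.074277 + 0.038996 = 2.1133.
⟨E⟩ = Σ EᵢPᵢ = 0.0013621 eV.
S/k_B = ln Z + ⟨E⟩/kT = ln(2.1133) + 0.0013621/0.0069539 = 0.74825 + 0.19588 = 0.944.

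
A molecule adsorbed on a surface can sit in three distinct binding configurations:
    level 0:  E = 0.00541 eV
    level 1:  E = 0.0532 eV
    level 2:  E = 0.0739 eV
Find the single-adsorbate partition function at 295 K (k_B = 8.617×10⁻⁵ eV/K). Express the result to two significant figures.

k_BT = 8.617×10⁻⁵ × 295 K = 0.02542 eV.
Eᵢ/kT = 0.2128, 2.093, 2.907.
Z = Σ e^(−Eᵢ/kT) = e^(−0.2128) + e^(−2.093) + e^(−2.907) = 0.8083 + 0.1233 + 0.05464 = 0.9862.

Z = 0.99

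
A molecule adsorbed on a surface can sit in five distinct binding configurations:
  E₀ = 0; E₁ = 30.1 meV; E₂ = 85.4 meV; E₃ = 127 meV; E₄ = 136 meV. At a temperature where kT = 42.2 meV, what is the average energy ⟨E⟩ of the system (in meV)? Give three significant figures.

Eᵢ/kT = 0, 0.71327, 2.0237, 3.0095, 3.2227.
Z = Σ e^(−Eᵢ/kT) = e^(−0) + e^(−0.71327) + e^(−2.0237) + e^(−3.0095) + e^(−3.2227) = 1.0000 + 0.49004 + 0.13217 + 0.049316 + 0.039847 = 1.7114.
⟨E⟩ = Σ Eᵢ e^(−Eᵢ/kT) / Z = (0·1.0000 + 30.1·0.49004 + 85.4·0.13217 + 127·0.049316 + 136·0.039847) / 1.7114 = 22.0 meV.

22.0 meV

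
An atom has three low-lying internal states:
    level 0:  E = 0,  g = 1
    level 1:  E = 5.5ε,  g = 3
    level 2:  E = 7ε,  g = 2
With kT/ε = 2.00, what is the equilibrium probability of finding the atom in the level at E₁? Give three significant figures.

Eᵢ/kT = 0, 2.7500, 3.5000.
Z = Σ gᵢe^(−Eᵢ/kT) = 1·e^(−0) + 3·e^(−2.7500) + 2·e^(−3.5000) = 1.0000 + 0.19178 + 0.060395 = 1.2522.
P₁ = g₁ e^(−E₁/kT) / Z = 0.19178/1.2522 = 0.153.

0.153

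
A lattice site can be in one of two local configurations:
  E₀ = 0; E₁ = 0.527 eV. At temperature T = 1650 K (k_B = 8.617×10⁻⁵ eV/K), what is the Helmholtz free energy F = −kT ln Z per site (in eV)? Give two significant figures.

-0.0035 eV

k_BT = 8.617×10⁻⁵ × 1650 K = 0.1422 eV.
Eᵢ/kT = 0, 3.706.
Z = Σ e^(−Eᵢ/kT) = e^(−0) + e^(−3.706) = 1.000 + 0.02458 = 1.025.
F = −kT ln Z = −0.1422 × ln(1.025) = −0.1422 × 0.02469 = -0.0035 eV.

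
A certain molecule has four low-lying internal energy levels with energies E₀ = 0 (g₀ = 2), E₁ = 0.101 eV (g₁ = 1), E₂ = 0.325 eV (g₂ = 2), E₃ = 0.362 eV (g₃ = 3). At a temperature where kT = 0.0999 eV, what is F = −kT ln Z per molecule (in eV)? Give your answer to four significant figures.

-0.09238 eV

Eᵢ/kT = 0, 1.01101, 3.25325, 3.62362.
Z = Σ gᵢe^(−Eᵢ/kT) = 2·e^(−0) + 1·e^(−1.01101) + 2·e^(−3.25325) + 3·e^(−3.62362) = 2.00000 + 0.363851 + 0.0772968 + 0.0800577 = 2.52121.
F = −kT ln Z = −0.0999 × ln(2.52121) = −0.0999 × 0.924739 = -0.09238 eV.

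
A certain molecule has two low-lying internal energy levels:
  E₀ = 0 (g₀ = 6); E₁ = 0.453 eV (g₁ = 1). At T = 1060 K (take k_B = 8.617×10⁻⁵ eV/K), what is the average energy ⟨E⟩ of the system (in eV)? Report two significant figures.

0.00053 eV

k_BT = 8.617×10⁻⁵ × 1060 K = 0.09134 eV.
Eᵢ/kT = 0, 4.959.
Z = Σ gᵢe^(−Eᵢ/kT) = 6·e^(−0) + 1·e^(−4.959) = 6.000 + 0.007020 = 6.007.
⟨E⟩ = Σ Eᵢ gᵢe^(−Eᵢ/kT) / Z = (0·6.000 + 0.453·0.007020) / 6.007 = 0.00053 eV.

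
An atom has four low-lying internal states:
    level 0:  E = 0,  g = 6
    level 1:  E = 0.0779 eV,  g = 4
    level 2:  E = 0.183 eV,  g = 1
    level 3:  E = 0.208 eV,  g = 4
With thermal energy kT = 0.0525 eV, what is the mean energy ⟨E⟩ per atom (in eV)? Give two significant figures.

0.013 eV

Eᵢ/kT = 0, 1.484, 3.486, 3.962.
Z = Σ gᵢe^(−Eᵢ/kT) = 6·e^(−0) + 4·e^(−1.484) + 1·e^(−3.486) + 4·e^(−3.962) = 6.000 + 0.9069 + 0.03062 + 0.07610 = 7.014.
⟨E⟩ = Σ Eᵢ gᵢe^(−Eᵢ/kT) / Z = (0·6.000 + 0.0779·0.9069 + 0.183·0.03062 + 0.208·0.07610) / 7.014 = 0.013 eV.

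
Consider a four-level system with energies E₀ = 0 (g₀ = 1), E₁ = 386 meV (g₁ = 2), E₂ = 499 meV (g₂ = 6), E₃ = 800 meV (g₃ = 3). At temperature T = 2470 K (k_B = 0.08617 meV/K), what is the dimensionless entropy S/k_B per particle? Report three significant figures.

1.80

k_BT = 0.08617 × 2470 K = 212.84 meV.
Eᵢ/kT = 0, 1.8136, 2.3445, 3.7587.
Z = Σ gᵢe^(−Eᵢ/kT) = 1·e^(−0) + 2·e^(−1.8136) + 6·e^(−2.3445) + 3·e^(−3.7587) = 1.0000 + 0.32613 + 0.57537 + 0.069942 = 1.9714.
⟨E⟩ = Σ EᵢPᵢ = 237.88 meV.
S/k_B = ln Z + ⟨E⟩/kT = ln(1.9714) + 237.88/212.84 = 0.67874 + 1.1176 = 1.80.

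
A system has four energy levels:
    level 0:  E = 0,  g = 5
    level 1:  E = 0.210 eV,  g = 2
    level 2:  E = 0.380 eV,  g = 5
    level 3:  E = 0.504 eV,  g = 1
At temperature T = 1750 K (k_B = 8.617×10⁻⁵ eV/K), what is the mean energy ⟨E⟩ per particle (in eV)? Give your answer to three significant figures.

k_BT = 8.617×10⁻⁵ × 1750 K = 0.15080 eV.
Eᵢ/kT = 0, 1.3926, 2.5199, 3.3422.
Z = Σ gᵢe^(−Eᵢ/kT) = 5·e^(−0) + 2·e^(−1.3926) + 5·e^(−2.5199) + 1·e^(−3.3422) = 5.0000 + 0.49686 + 0.40234 + 0.035359 = 5.9346.
⟨E⟩ = Σ Eᵢ gᵢe^(−Eᵢ/kT) / Z = (0·5.0000 + 0.210·0.49686 + 0.380·0.40234 + 0.504·0.035359) / 5.9346 = 0.0463 eV.

0.0463 eV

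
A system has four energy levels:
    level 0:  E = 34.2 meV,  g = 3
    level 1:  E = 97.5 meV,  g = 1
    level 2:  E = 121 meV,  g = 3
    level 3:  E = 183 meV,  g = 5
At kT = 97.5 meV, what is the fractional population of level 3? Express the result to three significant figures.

Eᵢ/kT = 0.35077, 1.0000, 1.2410, 1.8769.
Z = Σ gᵢe^(−Eᵢ/kT) = 3·e^(−0.35077) + 1·e^(−1.0000) + 3·e^(−1.2410) + 5·e^(−1.8769) = 2.1124 + 0.36788 + 0.86728 + 0.76532 = 4.1129.
P₃ = g₃ e^(−E₃/kT) / Z = 0.76532/4.1129 = 0.186.

0.186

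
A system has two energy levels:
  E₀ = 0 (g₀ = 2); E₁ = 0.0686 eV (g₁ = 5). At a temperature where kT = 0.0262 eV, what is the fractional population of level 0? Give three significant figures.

Eᵢ/kT = 0, 2.6183.
Z = Σ gᵢe^(−Eᵢ/kT) = 2·e^(−0) + 5·e^(−2.6183) = 2.0000 + 0.36463 = 2.3646.
P₀ = g₀ e^(−E₀/kT) / Z = 2.0000/2.3646 = 0.846.

0.846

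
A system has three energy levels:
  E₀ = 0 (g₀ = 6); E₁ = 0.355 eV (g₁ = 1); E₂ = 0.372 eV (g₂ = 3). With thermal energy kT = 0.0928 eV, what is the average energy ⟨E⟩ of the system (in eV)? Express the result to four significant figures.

Eᵢ/kT = 0, 3.82543, 4.00862.
Z = Σ gᵢe^(−Eᵢ/kT) = 6·e^(−0) + 1·e^(−3.82543) + 3·e^(−4.00862) = 6.00000 + 0.0218091 + 0.0544753 = 6.07628.
⟨E⟩ = Σ Eᵢ gᵢe^(−Eᵢ/kT) / Z = (0·6.00000 + 0.355·0.0218091 + 0.372·0.0544753) / 6.07628 = 0.004609 eV.

0.004609 eV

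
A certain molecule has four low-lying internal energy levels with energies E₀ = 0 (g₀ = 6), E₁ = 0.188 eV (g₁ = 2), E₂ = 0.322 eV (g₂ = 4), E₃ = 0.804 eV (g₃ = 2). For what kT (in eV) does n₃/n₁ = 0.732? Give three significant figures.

1.97 eV

n₃/n₁ = (g₃/g₁) exp[−(E₃−E₁)/kT] = 0.732.
⇒ (E₃−E₁)/kT = ln((2/2)/0.732) = ln(1.3661) = 0.31196.
kT = 0.616 eV / 0.31196 = 1.97 eV.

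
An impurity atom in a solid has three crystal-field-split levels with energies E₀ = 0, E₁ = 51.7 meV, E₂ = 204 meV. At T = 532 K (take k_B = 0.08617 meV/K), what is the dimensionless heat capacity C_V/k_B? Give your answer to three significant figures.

k_BT = 0.08617 × 532 K = 45.842 meV.
Eᵢ/kT = 0, 1.1278, 4.4501.
Z = Σ e^(−Eᵢ/kT) = e^(−0) + e^(−1.1278) + e^(−4.4501) = 1.0000 + 0.32374 + 0.011677 = 1.3354.
⟨E⟩ = 14.317 meV, ⟨E²⟩ = 1011.9 meV².
C_V/k_B = (⟨E²⟩ − ⟨E⟩²)/(kT)² = (1011.9 − 204.98)/2101.5 = 0.384.

0.384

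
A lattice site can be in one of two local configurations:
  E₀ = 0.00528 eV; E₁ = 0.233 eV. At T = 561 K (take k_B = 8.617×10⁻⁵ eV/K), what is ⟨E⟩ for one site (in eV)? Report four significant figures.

k_BT = 8.617×10⁻⁵ × 561 K = 0.0483414 eV.
Eᵢ/kT = 0.109223, 4.81989.
Z = Σ e^(−Eᵢ/kT) = e^(−0.109223) + e^(−4.81989) = 0.896530 + 0.00806767 = 0.904598.
⟨E⟩ = Σ Eᵢ e^(−Eᵢ/kT) / Z = (0.00528·0.896530 + 0.233·0.00806767) / 0.904598 = 0.007311 eV.

0.007311 eV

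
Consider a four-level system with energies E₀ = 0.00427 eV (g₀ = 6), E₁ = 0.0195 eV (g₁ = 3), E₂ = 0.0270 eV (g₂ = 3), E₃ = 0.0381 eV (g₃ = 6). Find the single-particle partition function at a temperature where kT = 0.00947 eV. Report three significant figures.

Eᵢ/kT = 0.45090, 2.0591, 2.8511, 4.0232.
Z = Σ gᵢe^(−Eᵢ/kT) = 6·e^(−0.45090) + 3·e^(−2.0591) + 3·e^(−2.8511) + 6·e^(−4.0232) = 3.8223 + 0.38271 + 0.17334 + 0.10737 = 4.4857.

Z = 4.49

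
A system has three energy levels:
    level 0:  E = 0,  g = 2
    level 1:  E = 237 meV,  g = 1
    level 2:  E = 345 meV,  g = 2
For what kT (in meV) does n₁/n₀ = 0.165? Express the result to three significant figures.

214 meV

n₁/n₀ = (g₁/g₀) exp[−(E₁−E₀)/kT] = 0.165.
⇒ (E₁−E₀)/kT = ln((1/2)/0.165) = ln(3.0303) = 1.1087.
kT = 237 meV / 1.1087 = 214 meV.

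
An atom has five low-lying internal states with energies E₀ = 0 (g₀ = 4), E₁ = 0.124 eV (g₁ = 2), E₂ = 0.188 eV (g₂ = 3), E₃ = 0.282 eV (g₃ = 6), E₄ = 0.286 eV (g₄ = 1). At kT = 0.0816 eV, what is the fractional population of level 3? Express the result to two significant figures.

Eᵢ/kT = 0, 1.520, 2.304, 3.456, 3.505.
Z = Σ gᵢe^(−Eᵢ/kT) = 4·e^(−0) + 2·e^(−1.520) + 3·e^(−2.304) + 6·e^(−3.456) + 1·e^(−3.505) = 4.000 + 0.4374 + 0.2996 + 0.1893 + 0.03005 = 4.956.
P₃ = g₃ e^(−E₃/kT) / Z = 0.1893/4.956 = 0.038.

0.038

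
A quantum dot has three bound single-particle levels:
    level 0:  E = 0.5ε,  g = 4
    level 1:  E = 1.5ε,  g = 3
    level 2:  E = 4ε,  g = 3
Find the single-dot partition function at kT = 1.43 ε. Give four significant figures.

Z = 4.054

Eᵢ/kT = 0.349650, 1.04895, 2.79720.
Z = Σ gᵢe^(−Eᵢ/kT) = 4·e^(−0.349650) + 3·e^(−1.04895) + 3·e^(−2.79720) = 2.81974 + 1.05092 + 0.182942 = 4.05360.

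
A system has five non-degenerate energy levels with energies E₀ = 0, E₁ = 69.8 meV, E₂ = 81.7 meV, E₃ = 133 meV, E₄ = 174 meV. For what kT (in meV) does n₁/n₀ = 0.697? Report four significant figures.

n₁/n₀ = exp[−(E₁−E₀)/kT] = 0.697.
⇒ (E₁−E₀)/kT = ln(1/0.697) = ln(1.43472) = 0.360970.
kT = 69.8 meV / 0.360970 = 193.4 meV.

193.4 meV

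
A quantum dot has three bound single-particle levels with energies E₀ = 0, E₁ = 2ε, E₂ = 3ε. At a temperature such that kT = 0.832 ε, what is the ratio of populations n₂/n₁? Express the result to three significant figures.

0.301

n₂/n₁ = exp[−(E₂−E₁)/kT] = exp(−(1ε)/(0.832ε)) = exp(-1.2019) = 0.301.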